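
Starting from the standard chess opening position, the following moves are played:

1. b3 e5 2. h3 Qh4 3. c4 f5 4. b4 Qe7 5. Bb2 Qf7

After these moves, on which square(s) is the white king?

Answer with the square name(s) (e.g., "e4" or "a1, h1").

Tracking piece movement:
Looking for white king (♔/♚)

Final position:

  a b c d e f g h
  ─────────────────
8│♜ ♞ ♝ · ♚ ♝ ♞ ♜│8
7│♟ ♟ ♟ ♟ · ♛ ♟ ♟│7
6│· · · · · · · ·│6
5│· · · · ♟ ♟ · ·│5
4│· ♙ ♙ · · · · ·│4
3│· · · · · · · ♙│3
2│♙ ♗ · ♙ ♙ ♙ ♙ ·│2
1│♖ ♘ · ♕ ♔ ♗ ♘ ♖│1
  ─────────────────
  a b c d e f g h


e1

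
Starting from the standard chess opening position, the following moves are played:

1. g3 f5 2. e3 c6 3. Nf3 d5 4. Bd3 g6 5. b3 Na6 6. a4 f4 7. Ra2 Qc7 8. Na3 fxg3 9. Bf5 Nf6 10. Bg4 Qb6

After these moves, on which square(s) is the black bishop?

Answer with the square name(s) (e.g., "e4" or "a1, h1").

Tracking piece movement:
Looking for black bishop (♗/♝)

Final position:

  a b c d e f g h
  ─────────────────
8│♜ · ♝ · ♚ ♝ · ♜│8
7│♟ ♟ · · ♟ · · ♟│7
6│♞ ♛ ♟ · · ♞ ♟ ·│6
5│· · · ♟ · · · ·│5
4│♙ · · · · · ♗ ·│4
3│♘ ♙ · · ♙ ♘ ♟ ·│3
2│♖ · ♙ ♙ · ♙ · ♙│2
1│· · ♗ ♕ ♔ · · ♖│1
  ─────────────────
  a b c d e f g h


c8, f8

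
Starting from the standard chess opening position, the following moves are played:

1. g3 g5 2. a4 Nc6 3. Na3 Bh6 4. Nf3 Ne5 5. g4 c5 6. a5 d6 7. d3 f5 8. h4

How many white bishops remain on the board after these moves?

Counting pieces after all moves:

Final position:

  a b c d e f g h
  ─────────────────
8│♜ · ♝ ♛ ♚ · ♞ ♜│8
7│♟ ♟ · · ♟ · · ♟│7
6│· · · ♟ · · · ♝│6
5│♙ · ♟ · ♞ ♟ ♟ ·│5
4│· · · · · · ♙ ♙│4
3│♘ · · ♙ · ♘ · ·│3
2│· ♙ ♙ · ♙ ♙ · ·│2
1│♖ · ♗ ♕ ♔ ♗ · ♖│1
  ─────────────────
  a b c d e f g h


2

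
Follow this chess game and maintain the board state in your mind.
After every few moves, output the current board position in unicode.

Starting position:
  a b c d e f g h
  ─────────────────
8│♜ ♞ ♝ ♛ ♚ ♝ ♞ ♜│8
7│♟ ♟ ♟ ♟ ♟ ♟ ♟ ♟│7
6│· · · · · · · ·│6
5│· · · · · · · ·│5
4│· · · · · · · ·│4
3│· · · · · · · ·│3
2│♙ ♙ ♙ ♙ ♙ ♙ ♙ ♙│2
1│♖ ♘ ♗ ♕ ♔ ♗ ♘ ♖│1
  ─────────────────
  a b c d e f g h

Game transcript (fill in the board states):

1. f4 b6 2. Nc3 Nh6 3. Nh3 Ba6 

  a b c d e f g h
  ─────────────────
8│♜ ♞ · ♛ ♚ ♝ · ♜│8
7│♟ · ♟ ♟ ♟ ♟ ♟ ♟│7
6│♝ ♟ · · · · · ♞│6
5│· · · · · · · ·│5
4│· · · · · ♙ · ·│4
3│· · ♘ · · · · ♘│3
2│♙ ♙ ♙ ♙ ♙ · ♙ ♙│2
1│♖ · ♗ ♕ ♔ ♗ · ♖│1
  ─────────────────
  a b c d e f g h

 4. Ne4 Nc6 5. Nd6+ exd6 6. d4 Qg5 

  a b c d e f g h
  ─────────────────
8│♜ · · · ♚ ♝ · ♜│8
7│♟ · ♟ ♟ · ♟ ♟ ♟│7
6│♝ ♟ ♞ ♟ · · · ♞│6
5│· · · · · · ♛ ·│5
4│· · · ♙ · ♙ · ·│4
3│· · · · · · · ♘│3
2│♙ ♙ ♙ · ♙ · ♙ ♙│2
1│♖ · ♗ ♕ ♔ ♗ · ♖│1
  ─────────────────
  a b c d e f g h

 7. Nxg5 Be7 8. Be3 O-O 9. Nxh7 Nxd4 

  a b c d e f g h
  ─────────────────
8│♜ · · · · ♜ ♚ ·│8
7│♟ · ♟ ♟ ♝ ♟ ♟ ♘│7
6│♝ ♟ · ♟ · · · ♞│6
5│· · · · · · · ·│5
4│· · · ♞ · ♙ · ·│4
3│· · · · ♗ · · ·│3
2│♙ ♙ ♙ · ♙ · ♙ ♙│2
1│♖ · · ♕ ♔ ♗ · ♖│1
  ─────────────────
  a b c d e f g h

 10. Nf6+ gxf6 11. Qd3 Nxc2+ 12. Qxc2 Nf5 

  a b c d e f g h
  ─────────────────
8│♜ · · · · ♜ ♚ ·│8
7│♟ · ♟ ♟ ♝ ♟ · ·│7
6│♝ ♟ · ♟ · ♟ · ·│6
5│· · · · · ♞ · ·│5
4│· · · · · ♙ · ·│4
3│· · · · ♗ · · ·│3
2│♙ ♙ ♕ · ♙ · ♙ ♙│2
1│♖ · · · ♔ ♗ · ♖│1
  ─────────────────
  a b c d e f g h

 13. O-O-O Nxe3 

  a b c d e f g h
  ─────────────────
8│♜ · · · · ♜ ♚ ·│8
7│♟ · ♟ ♟ ♝ ♟ · ·│7
6│♝ ♟ · ♟ · ♟ · ·│6
5│· · · · · · · ·│5
4│· · · · · ♙ · ·│4
3│· · · · ♞ · · ·│3
2│♙ ♙ ♕ · ♙ · ♙ ♙│2
1│· · ♔ ♖ · ♗ · ♖│1
  ─────────────────
  a b c d e f g h


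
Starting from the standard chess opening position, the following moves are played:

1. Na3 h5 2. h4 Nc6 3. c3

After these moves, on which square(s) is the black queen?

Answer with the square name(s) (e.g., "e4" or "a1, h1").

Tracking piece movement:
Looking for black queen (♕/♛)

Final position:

  a b c d e f g h
  ─────────────────
8│♜ · ♝ ♛ ♚ ♝ ♞ ♜│8
7│♟ ♟ ♟ ♟ ♟ ♟ ♟ ·│7
6│· · ♞ · · · · ·│6
5│· · · · · · · ♟│5
4│· · · · · · · ♙│4
3│♘ · ♙ · · · · ·│3
2│♙ ♙ · ♙ ♙ ♙ ♙ ·│2
1│♖ · ♗ ♕ ♔ ♗ ♘ ♖│1
  ─────────────────
  a b c d e f g h


d8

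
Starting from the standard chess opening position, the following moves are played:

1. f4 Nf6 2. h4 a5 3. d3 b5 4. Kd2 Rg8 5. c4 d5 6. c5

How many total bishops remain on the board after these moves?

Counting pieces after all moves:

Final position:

  a b c d e f g h
  ─────────────────
8│♜ ♞ ♝ ♛ ♚ ♝ ♜ ·│8
7│· · ♟ · ♟ ♟ ♟ ♟│7
6│· · · · · ♞ · ·│6
5│♟ ♟ ♙ ♟ · · · ·│5
4│· · · · · ♙ · ♙│4
3│· · · ♙ · · · ·│3
2│♙ ♙ · ♔ ♙ · ♙ ·│2
1│♖ ♘ ♗ ♕ · ♗ ♘ ♖│1
  ─────────────────
  a b c d e f g h


4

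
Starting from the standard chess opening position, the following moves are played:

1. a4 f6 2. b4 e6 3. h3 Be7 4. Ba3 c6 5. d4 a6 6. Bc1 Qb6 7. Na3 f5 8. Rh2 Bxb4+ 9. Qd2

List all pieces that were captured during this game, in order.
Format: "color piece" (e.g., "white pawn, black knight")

Tracking captures:
  Bxb4+: captured white pawn

white pawn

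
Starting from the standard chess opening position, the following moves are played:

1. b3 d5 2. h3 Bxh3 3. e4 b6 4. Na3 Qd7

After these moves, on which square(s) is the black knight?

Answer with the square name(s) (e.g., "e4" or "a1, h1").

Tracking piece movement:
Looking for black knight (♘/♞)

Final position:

  a b c d e f g h
  ─────────────────
8│♜ ♞ · · ♚ ♝ ♞ ♜│8
7│♟ · ♟ ♛ ♟ ♟ ♟ ♟│7
6│· ♟ · · · · · ·│6
5│· · · ♟ · · · ·│5
4│· · · · ♙ · · ·│4
3│♘ ♙ · · · · · ♝│3
2│♙ · ♙ ♙ · ♙ ♙ ·│2
1│♖ · ♗ ♕ ♔ ♗ ♘ ♖│1
  ─────────────────
  a b c d e f g h


b8, g8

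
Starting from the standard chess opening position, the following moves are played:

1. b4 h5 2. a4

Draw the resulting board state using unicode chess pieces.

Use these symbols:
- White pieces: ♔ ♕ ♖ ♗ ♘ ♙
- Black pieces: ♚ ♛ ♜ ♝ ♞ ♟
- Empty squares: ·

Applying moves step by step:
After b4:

♜ ♞ ♝ ♛ ♚ ♝ ♞ ♜
♟ ♟ ♟ ♟ ♟ ♟ ♟ ♟
· · · · · · · ·
· · · · · · · ·
· ♙ · · · · · ·
· · · · · · · ·
♙ · ♙ ♙ ♙ ♙ ♙ ♙
♖ ♘ ♗ ♕ ♔ ♗ ♘ ♖


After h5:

♜ ♞ ♝ ♛ ♚ ♝ ♞ ♜
♟ ♟ ♟ ♟ ♟ ♟ ♟ ·
· · · · · · · ·
· · · · · · · ♟
· ♙ · · · · · ·
· · · · · · · ·
♙ · ♙ ♙ ♙ ♙ ♙ ♙
♖ ♘ ♗ ♕ ♔ ♗ ♘ ♖


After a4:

♜ ♞ ♝ ♛ ♚ ♝ ♞ ♜
♟ ♟ ♟ ♟ ♟ ♟ ♟ ·
· · · · · · · ·
· · · · · · · ♟
♙ ♙ · · · · · ·
· · · · · · · ·
· · ♙ ♙ ♙ ♙ ♙ ♙
♖ ♘ ♗ ♕ ♔ ♗ ♘ ♖



  a b c d e f g h
  ─────────────────
8│♜ ♞ ♝ ♛ ♚ ♝ ♞ ♜│8
7│♟ ♟ ♟ ♟ ♟ ♟ ♟ ·│7
6│· · · · · · · ·│6
5│· · · · · · · ♟│5
4│♙ ♙ · · · · · ·│4
3│· · · · · · · ·│3
2│· · ♙ ♙ ♙ ♙ ♙ ♙│2
1│♖ ♘ ♗ ♕ ♔ ♗ ♘ ♖│1
  ─────────────────
  a b c d e f g h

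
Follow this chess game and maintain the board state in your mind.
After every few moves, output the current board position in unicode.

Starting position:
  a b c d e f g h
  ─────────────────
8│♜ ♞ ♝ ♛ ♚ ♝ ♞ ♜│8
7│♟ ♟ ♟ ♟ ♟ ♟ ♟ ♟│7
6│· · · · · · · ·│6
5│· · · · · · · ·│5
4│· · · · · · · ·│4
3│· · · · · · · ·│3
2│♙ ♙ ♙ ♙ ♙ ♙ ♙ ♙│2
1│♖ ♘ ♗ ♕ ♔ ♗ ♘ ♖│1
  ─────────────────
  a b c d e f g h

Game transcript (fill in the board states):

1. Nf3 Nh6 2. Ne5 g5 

  a b c d e f g h
  ─────────────────
8│♜ ♞ ♝ ♛ ♚ ♝ · ♜│8
7│♟ ♟ ♟ ♟ ♟ ♟ · ♟│7
6│· · · · · · · ♞│6
5│· · · · ♘ · ♟ ·│5
4│· · · · · · · ·│4
3│· · · · · · · ·│3
2│♙ ♙ ♙ ♙ ♙ ♙ ♙ ♙│2
1│♖ ♘ ♗ ♕ ♔ ♗ · ♖│1
  ─────────────────
  a b c d e f g h

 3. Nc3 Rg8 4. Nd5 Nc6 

  a b c d e f g h
  ─────────────────
8│♜ · ♝ ♛ ♚ ♝ ♜ ·│8
7│♟ ♟ ♟ ♟ ♟ ♟ · ♟│7
6│· · ♞ · · · · ♞│6
5│· · · ♘ ♘ · ♟ ·│5
4│· · · · · · · ·│4
3│· · · · · · · ·│3
2│♙ ♙ ♙ ♙ ♙ ♙ ♙ ♙│2
1│♖ · ♗ ♕ ♔ ♗ · ♖│1
  ─────────────────
  a b c d e f g h

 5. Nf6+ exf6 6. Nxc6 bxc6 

  a b c d e f g h
  ─────────────────
8│♜ · ♝ ♛ ♚ ♝ ♜ ·│8
7│♟ · ♟ ♟ · ♟ · ♟│7
6│· · ♟ · · ♟ · ♞│6
5│· · · · · · ♟ ·│5
4│· · · · · · · ·│4
3│· · · · · · · ·│3
2│♙ ♙ ♙ ♙ ♙ ♙ ♙ ♙│2
1│♖ · ♗ ♕ ♔ ♗ · ♖│1
  ─────────────────
  a b c d e f g h

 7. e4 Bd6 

  a b c d e f g h
  ─────────────────
8│♜ · ♝ ♛ ♚ · ♜ ·│8
7│♟ · ♟ ♟ · ♟ · ♟│7
6│· · ♟ ♝ · ♟ · ♞│6
5│· · · · · · ♟ ·│5
4│· · · · ♙ · · ·│4
3│· · · · · · · ·│3
2│♙ ♙ ♙ ♙ · ♙ ♙ ♙│2
1│♖ · ♗ ♕ ♔ ♗ · ♖│1
  ─────────────────
  a b c d e f g h


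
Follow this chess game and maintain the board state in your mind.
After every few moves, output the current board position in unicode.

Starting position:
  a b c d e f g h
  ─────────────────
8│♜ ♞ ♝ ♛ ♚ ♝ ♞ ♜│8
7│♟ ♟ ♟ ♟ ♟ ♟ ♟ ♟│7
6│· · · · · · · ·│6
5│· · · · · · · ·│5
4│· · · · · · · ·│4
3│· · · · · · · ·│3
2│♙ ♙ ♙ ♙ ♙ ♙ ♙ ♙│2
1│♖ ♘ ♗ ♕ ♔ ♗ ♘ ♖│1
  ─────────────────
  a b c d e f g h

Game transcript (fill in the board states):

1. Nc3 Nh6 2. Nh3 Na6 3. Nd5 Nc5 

  a b c d e f g h
  ─────────────────
8│♜ · ♝ ♛ ♚ ♝ · ♜│8
7│♟ ♟ ♟ ♟ ♟ ♟ ♟ ♟│7
6│· · · · · · · ♞│6
5│· · ♞ ♘ · · · ·│5
4│· · · · · · · ·│4
3│· · · · · · · ♘│3
2│♙ ♙ ♙ ♙ ♙ ♙ ♙ ♙│2
1│♖ · ♗ ♕ ♔ ♗ · ♖│1
  ─────────────────
  a b c d e f g h

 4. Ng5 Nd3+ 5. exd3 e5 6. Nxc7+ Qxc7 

  a b c d e f g h
  ─────────────────
8│♜ · ♝ · ♚ ♝ · ♜│8
7│♟ ♟ ♛ ♟ · ♟ ♟ ♟│7
6│· · · · · · · ♞│6
5│· · · · ♟ · ♘ ·│5
4│· · · · · · · ·│4
3│· · · ♙ · · · ·│3
2│♙ ♙ ♙ ♙ · ♙ ♙ ♙│2
1│♖ · ♗ ♕ ♔ ♗ · ♖│1
  ─────────────────
  a b c d e f g h

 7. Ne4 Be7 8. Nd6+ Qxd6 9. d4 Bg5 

  a b c d e f g h
  ─────────────────
8│♜ · ♝ · ♚ · · ♜│8
7│♟ ♟ · ♟ · ♟ ♟ ♟│7
6│· · · ♛ · · · ♞│6
5│· · · · ♟ · ♝ ·│5
4│· · · ♙ · · · ·│4
3│· · · · · · · ·│3
2│♙ ♙ ♙ ♙ · ♙ ♙ ♙│2
1│♖ · ♗ ♕ ♔ ♗ · ♖│1
  ─────────────────
  a b c d e f g h

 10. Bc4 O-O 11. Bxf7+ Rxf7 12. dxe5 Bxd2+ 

  a b c d e f g h
  ─────────────────
8│♜ · ♝ · · · ♚ ·│8
7│♟ ♟ · ♟ · ♜ ♟ ♟│7
6│· · · ♛ · · · ♞│6
5│· · · · ♙ · · ·│5
4│· · · · · · · ·│4
3│· · · · · · · ·│3
2│♙ ♙ ♙ ♝ · ♙ ♙ ♙│2
1│♖ · ♗ ♕ ♔ · · ♖│1
  ─────────────────
  a b c d e f g h

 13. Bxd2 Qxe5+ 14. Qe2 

  a b c d e f g h
  ─────────────────
8│♜ · ♝ · · · ♚ ·│8
7│♟ ♟ · ♟ · ♜ ♟ ♟│7
6│· · · · · · · ♞│6
5│· · · · ♛ · · ·│5
4│· · · · · · · ·│4
3│· · · · · · · ·│3
2│♙ ♙ ♙ ♗ ♕ ♙ ♙ ♙│2
1│♖ · · · ♔ · · ♖│1
  ─────────────────
  a b c d e f g h


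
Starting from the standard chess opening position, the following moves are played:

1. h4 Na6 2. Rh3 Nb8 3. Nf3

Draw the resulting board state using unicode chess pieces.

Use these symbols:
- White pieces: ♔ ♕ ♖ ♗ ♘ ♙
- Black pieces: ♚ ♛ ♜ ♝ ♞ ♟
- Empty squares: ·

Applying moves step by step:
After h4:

♜ ♞ ♝ ♛ ♚ ♝ ♞ ♜
♟ ♟ ♟ ♟ ♟ ♟ ♟ ♟
· · · · · · · ·
· · · · · · · ·
· · · · · · · ♙
· · · · · · · ·
♙ ♙ ♙ ♙ ♙ ♙ ♙ ·
♖ ♘ ♗ ♕ ♔ ♗ ♘ ♖


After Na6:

♜ · ♝ ♛ ♚ ♝ ♞ ♜
♟ ♟ ♟ ♟ ♟ ♟ ♟ ♟
♞ · · · · · · ·
· · · · · · · ·
· · · · · · · ♙
· · · · · · · ·
♙ ♙ ♙ ♙ ♙ ♙ ♙ ·
♖ ♘ ♗ ♕ ♔ ♗ ♘ ♖


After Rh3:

♜ · ♝ ♛ ♚ ♝ ♞ ♜
♟ ♟ ♟ ♟ ♟ ♟ ♟ ♟
♞ · · · · · · ·
· · · · · · · ·
· · · · · · · ♙
· · · · · · · ♖
♙ ♙ ♙ ♙ ♙ ♙ ♙ ·
♖ ♘ ♗ ♕ ♔ ♗ ♘ ·


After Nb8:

♜ ♞ ♝ ♛ ♚ ♝ ♞ ♜
♟ ♟ ♟ ♟ ♟ ♟ ♟ ♟
· · · · · · · ·
· · · · · · · ·
· · · · · · · ♙
· · · · · · · ♖
♙ ♙ ♙ ♙ ♙ ♙ ♙ ·
♖ ♘ ♗ ♕ ♔ ♗ ♘ ·


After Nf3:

♜ ♞ ♝ ♛ ♚ ♝ ♞ ♜
♟ ♟ ♟ ♟ ♟ ♟ ♟ ♟
· · · · · · · ·
· · · · · · · ·
· · · · · · · ♙
· · · · · ♘ · ♖
♙ ♙ ♙ ♙ ♙ ♙ ♙ ·
♖ ♘ ♗ ♕ ♔ ♗ · ·



  a b c d e f g h
  ─────────────────
8│♜ ♞ ♝ ♛ ♚ ♝ ♞ ♜│8
7│♟ ♟ ♟ ♟ ♟ ♟ ♟ ♟│7
6│· · · · · · · ·│6
5│· · · · · · · ·│5
4│· · · · · · · ♙│4
3│· · · · · ♘ · ♖│3
2│♙ ♙ ♙ ♙ ♙ ♙ ♙ ·│2
1│♖ ♘ ♗ ♕ ♔ ♗ · ·│1
  ─────────────────
  a b c d e f g h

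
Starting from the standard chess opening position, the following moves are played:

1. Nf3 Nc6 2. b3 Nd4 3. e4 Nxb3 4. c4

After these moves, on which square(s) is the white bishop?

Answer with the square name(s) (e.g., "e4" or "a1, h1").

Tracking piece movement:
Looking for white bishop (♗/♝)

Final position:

  a b c d e f g h
  ─────────────────
8│♜ · ♝ ♛ ♚ ♝ ♞ ♜│8
7│♟ ♟ ♟ ♟ ♟ ♟ ♟ ♟│7
6│· · · · · · · ·│6
5│· · · · · · · ·│5
4│· · ♙ · ♙ · · ·│4
3│· ♞ · · · ♘ · ·│3
2│♙ · · ♙ · ♙ ♙ ♙│2
1│♖ ♘ ♗ ♕ ♔ ♗ · ♖│1
  ─────────────────
  a b c d e f g h


c1, f1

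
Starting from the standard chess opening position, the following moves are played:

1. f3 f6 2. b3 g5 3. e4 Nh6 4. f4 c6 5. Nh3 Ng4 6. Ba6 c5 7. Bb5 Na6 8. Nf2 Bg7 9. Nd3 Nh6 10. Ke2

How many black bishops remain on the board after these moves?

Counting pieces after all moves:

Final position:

  a b c d e f g h
  ─────────────────
8│♜ · ♝ ♛ ♚ · · ♜│8
7│♟ ♟ · ♟ ♟ · ♝ ♟│7
6│♞ · · · · ♟ · ♞│6
5│· ♗ ♟ · · · ♟ ·│5
4│· · · · ♙ ♙ · ·│4
3│· ♙ · ♘ · · · ·│3
2│♙ · ♙ ♙ ♔ · ♙ ♙│2
1│♖ ♘ ♗ ♕ · · · ♖│1
  ─────────────────
  a b c d e f g h


2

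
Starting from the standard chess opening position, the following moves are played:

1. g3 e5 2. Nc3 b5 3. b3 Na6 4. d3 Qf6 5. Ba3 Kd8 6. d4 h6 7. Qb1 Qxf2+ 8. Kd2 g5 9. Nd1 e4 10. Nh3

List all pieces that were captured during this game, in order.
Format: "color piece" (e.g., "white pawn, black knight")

Tracking captures:
  Qxf2+: captured white pawn

white pawn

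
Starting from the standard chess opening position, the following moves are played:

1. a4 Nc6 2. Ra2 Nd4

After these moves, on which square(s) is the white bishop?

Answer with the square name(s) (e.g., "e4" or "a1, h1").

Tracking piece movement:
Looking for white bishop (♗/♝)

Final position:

  a b c d e f g h
  ─────────────────
8│♜ · ♝ ♛ ♚ ♝ ♞ ♜│8
7│♟ ♟ ♟ ♟ ♟ ♟ ♟ ♟│7
6│· · · · · · · ·│6
5│· · · · · · · ·│5
4│♙ · · ♞ · · · ·│4
3│· · · · · · · ·│3
2│♖ ♙ ♙ ♙ ♙ ♙ ♙ ♙│2
1│· ♘ ♗ ♕ ♔ ♗ ♘ ♖│1
  ─────────────────
  a b c d e f g h


c1, f1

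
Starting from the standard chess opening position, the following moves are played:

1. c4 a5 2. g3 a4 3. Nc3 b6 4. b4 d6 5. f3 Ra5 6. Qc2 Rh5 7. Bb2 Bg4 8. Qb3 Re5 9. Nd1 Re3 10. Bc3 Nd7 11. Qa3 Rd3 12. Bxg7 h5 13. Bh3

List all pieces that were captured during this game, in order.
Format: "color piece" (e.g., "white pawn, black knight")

Tracking captures:
  Bxg7: captured black pawn

black pawn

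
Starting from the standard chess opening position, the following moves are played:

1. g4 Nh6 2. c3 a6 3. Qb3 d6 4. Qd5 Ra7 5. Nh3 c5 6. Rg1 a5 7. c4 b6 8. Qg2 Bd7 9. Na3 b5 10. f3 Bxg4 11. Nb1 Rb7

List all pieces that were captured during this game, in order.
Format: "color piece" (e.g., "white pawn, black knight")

Tracking captures:
  Bxg4: captured white pawn

white pawn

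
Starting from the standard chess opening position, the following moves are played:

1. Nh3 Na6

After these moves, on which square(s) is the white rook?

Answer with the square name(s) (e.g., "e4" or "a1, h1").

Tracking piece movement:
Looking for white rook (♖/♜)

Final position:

  a b c d e f g h
  ─────────────────
8│♜ · ♝ ♛ ♚ ♝ ♞ ♜│8
7│♟ ♟ ♟ ♟ ♟ ♟ ♟ ♟│7
6│♞ · · · · · · ·│6
5│· · · · · · · ·│5
4│· · · · · · · ·│4
3│· · · · · · · ♘│3
2│♙ ♙ ♙ ♙ ♙ ♙ ♙ ♙│2
1│♖ ♘ ♗ ♕ ♔ ♗ · ♖│1
  ─────────────────
  a b c d e f g h


a1, h1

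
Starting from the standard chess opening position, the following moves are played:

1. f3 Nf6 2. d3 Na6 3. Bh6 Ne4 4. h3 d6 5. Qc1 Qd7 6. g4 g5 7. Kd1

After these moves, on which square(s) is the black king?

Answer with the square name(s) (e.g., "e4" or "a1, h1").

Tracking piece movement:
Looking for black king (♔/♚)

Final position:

  a b c d e f g h
  ─────────────────
8│♜ · ♝ · ♚ ♝ · ♜│8
7│♟ ♟ ♟ ♛ ♟ ♟ · ♟│7
6│♞ · · ♟ · · · ♗│6
5│· · · · · · ♟ ·│5
4│· · · · ♞ · ♙ ·│4
3│· · · ♙ · ♙ · ♙│3
2│♙ ♙ ♙ · ♙ · · ·│2
1│♖ ♘ ♕ ♔ · ♗ ♘ ♖│1
  ─────────────────
  a b c d e f g h


e8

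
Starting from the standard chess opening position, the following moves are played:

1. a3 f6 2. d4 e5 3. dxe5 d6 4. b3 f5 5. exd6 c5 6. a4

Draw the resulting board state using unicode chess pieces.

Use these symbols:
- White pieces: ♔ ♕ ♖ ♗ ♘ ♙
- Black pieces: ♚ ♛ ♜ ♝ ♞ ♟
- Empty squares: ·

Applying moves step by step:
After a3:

♜ ♞ ♝ ♛ ♚ ♝ ♞ ♜
♟ ♟ ♟ ♟ ♟ ♟ ♟ ♟
· · · · · · · ·
· · · · · · · ·
· · · · · · · ·
♙ · · · · · · ·
· ♙ ♙ ♙ ♙ ♙ ♙ ♙
♖ ♘ ♗ ♕ ♔ ♗ ♘ ♖


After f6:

♜ ♞ ♝ ♛ ♚ ♝ ♞ ♜
♟ ♟ ♟ ♟ ♟ · ♟ ♟
· · · · · ♟ · ·
· · · · · · · ·
· · · · · · · ·
♙ · · · · · · ·
· ♙ ♙ ♙ ♙ ♙ ♙ ♙
♖ ♘ ♗ ♕ ♔ ♗ ♘ ♖


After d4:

♜ ♞ ♝ ♛ ♚ ♝ ♞ ♜
♟ ♟ ♟ ♟ ♟ · ♟ ♟
· · · · · ♟ · ·
· · · · · · · ·
· · · ♙ · · · ·
♙ · · · · · · ·
· ♙ ♙ · ♙ ♙ ♙ ♙
♖ ♘ ♗ ♕ ♔ ♗ ♘ ♖


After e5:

♜ ♞ ♝ ♛ ♚ ♝ ♞ ♜
♟ ♟ ♟ ♟ · · ♟ ♟
· · · · · ♟ · ·
· · · · ♟ · · ·
· · · ♙ · · · ·
♙ · · · · · · ·
· ♙ ♙ · ♙ ♙ ♙ ♙
♖ ♘ ♗ ♕ ♔ ♗ ♘ ♖


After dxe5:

♜ ♞ ♝ ♛ ♚ ♝ ♞ ♜
♟ ♟ ♟ ♟ · · ♟ ♟
· · · · · ♟ · ·
· · · · ♙ · · ·
· · · · · · · ·
♙ · · · · · · ·
· ♙ ♙ · ♙ ♙ ♙ ♙
♖ ♘ ♗ ♕ ♔ ♗ ♘ ♖


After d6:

♜ ♞ ♝ ♛ ♚ ♝ ♞ ♜
♟ ♟ ♟ · · · ♟ ♟
· · · ♟ · ♟ · ·
· · · · ♙ · · ·
· · · · · · · ·
♙ · · · · · · ·
· ♙ ♙ · ♙ ♙ ♙ ♙
♖ ♘ ♗ ♕ ♔ ♗ ♘ ♖


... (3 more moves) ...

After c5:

♜ ♞ ♝ ♛ ♚ ♝ ♞ ♜
♟ ♟ · · · · ♟ ♟
· · · ♙ · · · ·
· · ♟ · · ♟ · ·
· · · · · · · ·
♙ ♙ · · · · · ·
· · ♙ · ♙ ♙ ♙ ♙
♖ ♘ ♗ ♕ ♔ ♗ ♘ ♖


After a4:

♜ ♞ ♝ ♛ ♚ ♝ ♞ ♜
♟ ♟ · · · · ♟ ♟
· · · ♙ · · · ·
· · ♟ · · ♟ · ·
♙ · · · · · · ·
· ♙ · · · · · ·
· · ♙ · ♙ ♙ ♙ ♙
♖ ♘ ♗ ♕ ♔ ♗ ♘ ♖



  a b c d e f g h
  ─────────────────
8│♜ ♞ ♝ ♛ ♚ ♝ ♞ ♜│8
7│♟ ♟ · · · · ♟ ♟│7
6│· · · ♙ · · · ·│6
5│· · ♟ · · ♟ · ·│5
4│♙ · · · · · · ·│4
3│· ♙ · · · · · ·│3
2│· · ♙ · ♙ ♙ ♙ ♙│2
1│♖ ♘ ♗ ♕ ♔ ♗ ♘ ♖│1
  ─────────────────
  a b c d e f g h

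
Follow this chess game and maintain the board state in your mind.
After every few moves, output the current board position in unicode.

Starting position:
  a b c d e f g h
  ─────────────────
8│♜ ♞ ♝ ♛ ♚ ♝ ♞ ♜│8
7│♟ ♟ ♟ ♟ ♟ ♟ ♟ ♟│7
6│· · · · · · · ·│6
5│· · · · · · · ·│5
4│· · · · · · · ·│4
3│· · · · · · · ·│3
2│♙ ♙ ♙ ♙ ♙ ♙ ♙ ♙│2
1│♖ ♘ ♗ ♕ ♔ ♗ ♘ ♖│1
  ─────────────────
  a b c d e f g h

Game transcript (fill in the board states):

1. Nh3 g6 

  a b c d e f g h
  ─────────────────
8│♜ ♞ ♝ ♛ ♚ ♝ ♞ ♜│8
7│♟ ♟ ♟ ♟ ♟ ♟ · ♟│7
6│· · · · · · ♟ ·│6
5│· · · · · · · ·│5
4│· · · · · · · ·│4
3│· · · · · · · ♘│3
2│♙ ♙ ♙ ♙ ♙ ♙ ♙ ♙│2
1│♖ ♘ ♗ ♕ ♔ ♗ · ♖│1
  ─────────────────
  a b c d e f g h

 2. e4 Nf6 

  a b c d e f g h
  ─────────────────
8│♜ ♞ ♝ ♛ ♚ ♝ · ♜│8
7│♟ ♟ ♟ ♟ ♟ ♟ · ♟│7
6│· · · · · ♞ ♟ ·│6
5│· · · · · · · ·│5
4│· · · · ♙ · · ·│4
3│· · · · · · · ♘│3
2│♙ ♙ ♙ ♙ · ♙ ♙ ♙│2
1│♖ ♘ ♗ ♕ ♔ ♗ · ♖│1
  ─────────────────
  a b c d e f g h

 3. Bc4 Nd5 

  a b c d e f g h
  ─────────────────
8│♜ ♞ ♝ ♛ ♚ ♝ · ♜│8
7│♟ ♟ ♟ ♟ ♟ ♟ · ♟│7
6│· · · · · · ♟ ·│6
5│· · · ♞ · · · ·│5
4│· · ♗ · ♙ · · ·│4
3│· · · · · · · ♘│3
2│♙ ♙ ♙ ♙ · ♙ ♙ ♙│2
1│♖ ♘ ♗ ♕ ♔ · · ♖│1
  ─────────────────
  a b c d e f g h

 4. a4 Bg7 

  a b c d e f g h
  ─────────────────
8│♜ ♞ ♝ ♛ ♚ · · ♜│8
7│♟ ♟ ♟ ♟ ♟ ♟ ♝ ♟│7
6│· · · · · · ♟ ·│6
5│· · · ♞ · · · ·│5
4│♙ · ♗ · ♙ · · ·│4
3│· · · · · · · ♘│3
2│· ♙ ♙ ♙ · ♙ ♙ ♙│2
1│♖ ♘ ♗ ♕ ♔ · · ♖│1
  ─────────────────
  a b c d e f g h



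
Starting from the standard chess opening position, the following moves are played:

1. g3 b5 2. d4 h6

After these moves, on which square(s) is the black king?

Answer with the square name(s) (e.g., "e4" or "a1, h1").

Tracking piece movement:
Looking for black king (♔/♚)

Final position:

  a b c d e f g h
  ─────────────────
8│♜ ♞ ♝ ♛ ♚ ♝ ♞ ♜│8
7│♟ · ♟ ♟ ♟ ♟ ♟ ·│7
6│· · · · · · · ♟│6
5│· ♟ · · · · · ·│5
4│· · · ♙ · · · ·│4
3│· · · · · · ♙ ·│3
2│♙ ♙ ♙ · ♙ ♙ · ♙│2
1│♖ ♘ ♗ ♕ ♔ ♗ ♘ ♖│1
  ─────────────────
  a b c d e f g h


e8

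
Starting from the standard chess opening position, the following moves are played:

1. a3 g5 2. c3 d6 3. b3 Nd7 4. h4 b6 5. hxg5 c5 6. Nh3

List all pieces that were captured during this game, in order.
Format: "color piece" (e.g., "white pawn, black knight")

Tracking captures:
  hxg5: captured black pawn

black pawn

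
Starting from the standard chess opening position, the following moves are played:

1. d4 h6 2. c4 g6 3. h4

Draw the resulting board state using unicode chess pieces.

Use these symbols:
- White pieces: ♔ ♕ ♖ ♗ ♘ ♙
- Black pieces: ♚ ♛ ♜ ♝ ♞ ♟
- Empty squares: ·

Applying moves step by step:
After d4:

♜ ♞ ♝ ♛ ♚ ♝ ♞ ♜
♟ ♟ ♟ ♟ ♟ ♟ ♟ ♟
· · · · · · · ·
· · · · · · · ·
· · · ♙ · · · ·
· · · · · · · ·
♙ ♙ ♙ · ♙ ♙ ♙ ♙
♖ ♘ ♗ ♕ ♔ ♗ ♘ ♖


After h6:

♜ ♞ ♝ ♛ ♚ ♝ ♞ ♜
♟ ♟ ♟ ♟ ♟ ♟ ♟ ·
· · · · · · · ♟
· · · · · · · ·
· · · ♙ · · · ·
· · · · · · · ·
♙ ♙ ♙ · ♙ ♙ ♙ ♙
♖ ♘ ♗ ♕ ♔ ♗ ♘ ♖


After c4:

♜ ♞ ♝ ♛ ♚ ♝ ♞ ♜
♟ ♟ ♟ ♟ ♟ ♟ ♟ ·
· · · · · · · ♟
· · · · · · · ·
· · ♙ ♙ · · · ·
· · · · · · · ·
♙ ♙ · · ♙ ♙ ♙ ♙
♖ ♘ ♗ ♕ ♔ ♗ ♘ ♖


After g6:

♜ ♞ ♝ ♛ ♚ ♝ ♞ ♜
♟ ♟ ♟ ♟ ♟ ♟ · ·
· · · · · · ♟ ♟
· · · · · · · ·
· · ♙ ♙ · · · ·
· · · · · · · ·
♙ ♙ · · ♙ ♙ ♙ ♙
♖ ♘ ♗ ♕ ♔ ♗ ♘ ♖


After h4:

♜ ♞ ♝ ♛ ♚ ♝ ♞ ♜
♟ ♟ ♟ ♟ ♟ ♟ · ·
· · · · · · ♟ ♟
· · · · · · · ·
· · ♙ ♙ · · · ♙
· · · · · · · ·
♙ ♙ · · ♙ ♙ ♙ ·
♖ ♘ ♗ ♕ ♔ ♗ ♘ ♖



  a b c d e f g h
  ─────────────────
8│♜ ♞ ♝ ♛ ♚ ♝ ♞ ♜│8
7│♟ ♟ ♟ ♟ ♟ ♟ · ·│7
6│· · · · · · ♟ ♟│6
5│· · · · · · · ·│5
4│· · ♙ ♙ · · · ♙│4
3│· · · · · · · ·│3
2│♙ ♙ · · ♙ ♙ ♙ ·│2
1│♖ ♘ ♗ ♕ ♔ ♗ ♘ ♖│1
  ─────────────────
  a b c d e f g h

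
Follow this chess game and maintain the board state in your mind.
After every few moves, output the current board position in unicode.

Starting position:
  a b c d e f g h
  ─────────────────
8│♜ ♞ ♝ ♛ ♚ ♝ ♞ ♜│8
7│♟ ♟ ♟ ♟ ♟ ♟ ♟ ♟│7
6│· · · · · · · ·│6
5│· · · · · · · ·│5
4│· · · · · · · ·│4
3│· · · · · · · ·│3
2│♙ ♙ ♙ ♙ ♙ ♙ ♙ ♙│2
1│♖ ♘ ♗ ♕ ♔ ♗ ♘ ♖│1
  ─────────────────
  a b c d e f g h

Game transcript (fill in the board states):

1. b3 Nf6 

  a b c d e f g h
  ─────────────────
8│♜ ♞ ♝ ♛ ♚ ♝ · ♜│8
7│♟ ♟ ♟ ♟ ♟ ♟ ♟ ♟│7
6│· · · · · ♞ · ·│6
5│· · · · · · · ·│5
4│· · · · · · · ·│4
3│· ♙ · · · · · ·│3
2│♙ · ♙ ♙ ♙ ♙ ♙ ♙│2
1│♖ ♘ ♗ ♕ ♔ ♗ ♘ ♖│1
  ─────────────────
  a b c d e f g h

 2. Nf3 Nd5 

  a b c d e f g h
  ─────────────────
8│♜ ♞ ♝ ♛ ♚ ♝ · ♜│8
7│♟ ♟ ♟ ♟ ♟ ♟ ♟ ♟│7
6│· · · · · · · ·│6
5│· · · ♞ · · · ·│5
4│· · · · · · · ·│4
3│· ♙ · · · ♘ · ·│3
2│♙ · ♙ ♙ ♙ ♙ ♙ ♙│2
1│♖ ♘ ♗ ♕ ♔ ♗ · ♖│1
  ─────────────────
  a b c d e f g h

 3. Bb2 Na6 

  a b c d e f g h
  ─────────────────
8│♜ · ♝ ♛ ♚ ♝ · ♜│8
7│♟ ♟ ♟ ♟ ♟ ♟ ♟ ♟│7
6│♞ · · · · · · ·│6
5│· · · ♞ · · · ·│5
4│· · · · · · · ·│4
3│· ♙ · · · ♘ · ·│3
2│♙ ♗ ♙ ♙ ♙ ♙ ♙ ♙│2
1│♖ ♘ · ♕ ♔ ♗ · ♖│1
  ─────────────────
  a b c d e f g h

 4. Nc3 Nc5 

  a b c d e f g h
  ─────────────────
8│♜ · ♝ ♛ ♚ ♝ · ♜│8
7│♟ ♟ ♟ ♟ ♟ ♟ ♟ ♟│7
6│· · · · · · · ·│6
5│· · ♞ ♞ · · · ·│5
4│· · · · · · · ·│4
3│· ♙ ♘ · · ♘ · ·│3
2│♙ ♗ ♙ ♙ ♙ ♙ ♙ ♙│2
1│♖ · · ♕ ♔ ♗ · ♖│1
  ─────────────────
  a b c d e f g h



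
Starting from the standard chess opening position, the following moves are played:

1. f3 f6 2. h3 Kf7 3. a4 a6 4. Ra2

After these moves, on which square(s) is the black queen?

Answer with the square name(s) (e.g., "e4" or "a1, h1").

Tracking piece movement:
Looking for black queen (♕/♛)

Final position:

  a b c d e f g h
  ─────────────────
8│♜ ♞ ♝ ♛ · ♝ ♞ ♜│8
7│· ♟ ♟ ♟ ♟ ♚ ♟ ♟│7
6│♟ · · · · ♟ · ·│6
5│· · · · · · · ·│5
4│♙ · · · · · · ·│4
3│· · · · · ♙ · ♙│3
2│♖ ♙ ♙ ♙ ♙ · ♙ ·│2
1│· ♘ ♗ ♕ ♔ ♗ ♘ ♖│1
  ─────────────────
  a b c d e f g h


d8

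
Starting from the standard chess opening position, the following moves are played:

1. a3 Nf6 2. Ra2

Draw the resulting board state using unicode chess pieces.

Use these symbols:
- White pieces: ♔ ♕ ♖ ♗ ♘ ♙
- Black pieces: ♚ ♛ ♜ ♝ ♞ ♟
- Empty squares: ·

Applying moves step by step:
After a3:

♜ ♞ ♝ ♛ ♚ ♝ ♞ ♜
♟ ♟ ♟ ♟ ♟ ♟ ♟ ♟
· · · · · · · ·
· · · · · · · ·
· · · · · · · ·
♙ · · · · · · ·
· ♙ ♙ ♙ ♙ ♙ ♙ ♙
♖ ♘ ♗ ♕ ♔ ♗ ♘ ♖


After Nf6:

♜ ♞ ♝ ♛ ♚ ♝ · ♜
♟ ♟ ♟ ♟ ♟ ♟ ♟ ♟
· · · · · ♞ · ·
· · · · · · · ·
· · · · · · · ·
♙ · · · · · · ·
· ♙ ♙ ♙ ♙ ♙ ♙ ♙
♖ ♘ ♗ ♕ ♔ ♗ ♘ ♖


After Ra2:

♜ ♞ ♝ ♛ ♚ ♝ · ♜
♟ ♟ ♟ ♟ ♟ ♟ ♟ ♟
· · · · · ♞ · ·
· · · · · · · ·
· · · · · · · ·
♙ · · · · · · ·
♖ ♙ ♙ ♙ ♙ ♙ ♙ ♙
· ♘ ♗ ♕ ♔ ♗ ♘ ♖



  a b c d e f g h
  ─────────────────
8│♜ ♞ ♝ ♛ ♚ ♝ · ♜│8
7│♟ ♟ ♟ ♟ ♟ ♟ ♟ ♟│7
6│· · · · · ♞ · ·│6
5│· · · · · · · ·│5
4│· · · · · · · ·│4
3│♙ · · · · · · ·│3
2│♖ ♙ ♙ ♙ ♙ ♙ ♙ ♙│2
1│· ♘ ♗ ♕ ♔ ♗ ♘ ♖│1
  ─────────────────
  a b c d e f g h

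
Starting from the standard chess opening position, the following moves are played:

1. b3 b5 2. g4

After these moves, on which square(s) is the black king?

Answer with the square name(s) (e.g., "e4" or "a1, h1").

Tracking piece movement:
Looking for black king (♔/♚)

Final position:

  a b c d e f g h
  ─────────────────
8│♜ ♞ ♝ ♛ ♚ ♝ ♞ ♜│8
7│♟ · ♟ ♟ ♟ ♟ ♟ ♟│7
6│· · · · · · · ·│6
5│· ♟ · · · · · ·│5
4│· · · · · · ♙ ·│4
3│· ♙ · · · · · ·│3
2│♙ · ♙ ♙ ♙ ♙ · ♙│2
1│♖ ♘ ♗ ♕ ♔ ♗ ♘ ♖│1
  ─────────────────
  a b c d e f g h


e8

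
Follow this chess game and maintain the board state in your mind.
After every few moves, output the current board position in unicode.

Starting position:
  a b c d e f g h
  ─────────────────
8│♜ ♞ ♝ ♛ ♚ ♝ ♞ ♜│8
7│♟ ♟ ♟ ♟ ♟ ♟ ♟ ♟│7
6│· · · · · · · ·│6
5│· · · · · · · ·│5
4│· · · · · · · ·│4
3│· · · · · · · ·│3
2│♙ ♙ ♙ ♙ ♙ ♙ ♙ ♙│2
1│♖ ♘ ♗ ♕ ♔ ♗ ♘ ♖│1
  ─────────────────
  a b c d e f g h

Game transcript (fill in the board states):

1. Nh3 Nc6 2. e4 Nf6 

  a b c d e f g h
  ─────────────────
8│♜ · ♝ ♛ ♚ ♝ · ♜│8
7│♟ ♟ ♟ ♟ ♟ ♟ ♟ ♟│7
6│· · ♞ · · ♞ · ·│6
5│· · · · · · · ·│5
4│· · · · ♙ · · ·│4
3│· · · · · · · ♘│3
2│♙ ♙ ♙ ♙ · ♙ ♙ ♙│2
1│♖ ♘ ♗ ♕ ♔ ♗ · ♖│1
  ─────────────────
  a b c d e f g h

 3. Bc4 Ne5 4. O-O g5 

  a b c d e f g h
  ─────────────────
8│♜ · ♝ ♛ ♚ ♝ · ♜│8
7│♟ ♟ ♟ ♟ ♟ ♟ · ♟│7
6│· · · · · ♞ · ·│6
5│· · · · ♞ · ♟ ·│5
4│· · ♗ · ♙ · · ·│4
3│· · · · · · · ♘│3
2│♙ ♙ ♙ ♙ · ♙ ♙ ♙│2
1│♖ ♘ ♗ ♕ · ♖ ♔ ·│1
  ─────────────────
  a b c d e f g h

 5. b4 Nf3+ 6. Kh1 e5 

  a b c d e f g h
  ─────────────────
8│♜ · ♝ ♛ ♚ ♝ · ♜│8
7│♟ ♟ ♟ ♟ · ♟ · ♟│7
6│· · · · · ♞ · ·│6
5│· · · · ♟ · ♟ ·│5
4│· ♙ ♗ · ♙ · · ·│4
3│· · · · · ♞ · ♘│3
2│♙ · ♙ ♙ · ♙ ♙ ♙│2
1│♖ ♘ ♗ ♕ · ♖ · ♔│1
  ─────────────────
  a b c d e f g h



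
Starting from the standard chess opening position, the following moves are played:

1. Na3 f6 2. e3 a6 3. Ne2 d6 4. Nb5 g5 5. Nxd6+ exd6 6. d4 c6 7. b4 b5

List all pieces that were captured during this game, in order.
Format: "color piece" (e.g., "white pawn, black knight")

Tracking captures:
  Nxd6+: captured black pawn
  exd6: captured white knight

black pawn, white knight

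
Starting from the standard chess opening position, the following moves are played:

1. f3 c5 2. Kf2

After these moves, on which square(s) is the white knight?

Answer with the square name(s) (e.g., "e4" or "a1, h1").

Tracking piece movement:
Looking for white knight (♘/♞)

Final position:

  a b c d e f g h
  ─────────────────
8│♜ ♞ ♝ ♛ ♚ ♝ ♞ ♜│8
7│♟ ♟ · ♟ ♟ ♟ ♟ ♟│7
6│· · · · · · · ·│6
5│· · ♟ · · · · ·│5
4│· · · · · · · ·│4
3│· · · · · ♙ · ·│3
2│♙ ♙ ♙ ♙ ♙ ♔ ♙ ♙│2
1│♖ ♘ ♗ ♕ · ♗ ♘ ♖│1
  ─────────────────
  a b c d e f g h


b1, g1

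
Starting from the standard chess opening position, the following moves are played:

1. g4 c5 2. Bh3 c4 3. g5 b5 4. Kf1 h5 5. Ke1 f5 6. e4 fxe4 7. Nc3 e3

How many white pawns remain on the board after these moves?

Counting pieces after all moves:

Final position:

  a b c d e f g h
  ─────────────────
8│♜ ♞ ♝ ♛ ♚ ♝ ♞ ♜│8
7│♟ · · ♟ ♟ · ♟ ·│7
6│· · · · · · · ·│6
5│· ♟ · · · · ♙ ♟│5
4│· · ♟ · · · · ·│4
3│· · ♘ · ♟ · · ♗│3
2│♙ ♙ ♙ ♙ · ♙ · ♙│2
1│♖ · ♗ ♕ ♔ · ♘ ♖│1
  ─────────────────
  a b c d e f g h


7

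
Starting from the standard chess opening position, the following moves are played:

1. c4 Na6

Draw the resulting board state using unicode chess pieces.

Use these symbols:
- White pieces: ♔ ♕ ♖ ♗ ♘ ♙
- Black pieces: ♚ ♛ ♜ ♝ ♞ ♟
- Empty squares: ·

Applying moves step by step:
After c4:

♜ ♞ ♝ ♛ ♚ ♝ ♞ ♜
♟ ♟ ♟ ♟ ♟ ♟ ♟ ♟
· · · · · · · ·
· · · · · · · ·
· · ♙ · · · · ·
· · · · · · · ·
♙ ♙ · ♙ ♙ ♙ ♙ ♙
♖ ♘ ♗ ♕ ♔ ♗ ♘ ♖


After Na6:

♜ · ♝ ♛ ♚ ♝ ♞ ♜
♟ ♟ ♟ ♟ ♟ ♟ ♟ ♟
♞ · · · · · · ·
· · · · · · · ·
· · ♙ · · · · ·
· · · · · · · ·
♙ ♙ · ♙ ♙ ♙ ♙ ♙
♖ ♘ ♗ ♕ ♔ ♗ ♘ ♖



  a b c d e f g h
  ─────────────────
8│♜ · ♝ ♛ ♚ ♝ ♞ ♜│8
7│♟ ♟ ♟ ♟ ♟ ♟ ♟ ♟│7
6│♞ · · · · · · ·│6
5│· · · · · · · ·│5
4│· · ♙ · · · · ·│4
3│· · · · · · · ·│3
2│♙ ♙ · ♙ ♙ ♙ ♙ ♙│2
1│♖ ♘ ♗ ♕ ♔ ♗ ♘ ♖│1
  ─────────────────
  a b c d e f g h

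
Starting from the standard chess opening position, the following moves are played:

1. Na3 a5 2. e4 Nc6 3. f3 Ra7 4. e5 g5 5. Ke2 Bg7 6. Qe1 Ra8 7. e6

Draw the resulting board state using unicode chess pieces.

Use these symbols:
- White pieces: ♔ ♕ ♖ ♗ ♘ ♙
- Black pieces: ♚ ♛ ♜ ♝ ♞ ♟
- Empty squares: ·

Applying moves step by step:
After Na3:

♜ ♞ ♝ ♛ ♚ ♝ ♞ ♜
♟ ♟ ♟ ♟ ♟ ♟ ♟ ♟
· · · · · · · ·
· · · · · · · ·
· · · · · · · ·
♘ · · · · · · ·
♙ ♙ ♙ ♙ ♙ ♙ ♙ ♙
♖ · ♗ ♕ ♔ ♗ ♘ ♖


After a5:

♜ ♞ ♝ ♛ ♚ ♝ ♞ ♜
· ♟ ♟ ♟ ♟ ♟ ♟ ♟
· · · · · · · ·
♟ · · · · · · ·
· · · · · · · ·
♘ · · · · · · ·
♙ ♙ ♙ ♙ ♙ ♙ ♙ ♙
♖ · ♗ ♕ ♔ ♗ ♘ ♖


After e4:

♜ ♞ ♝ ♛ ♚ ♝ ♞ ♜
· ♟ ♟ ♟ ♟ ♟ ♟ ♟
· · · · · · · ·
♟ · · · · · · ·
· · · · ♙ · · ·
♘ · · · · · · ·
♙ ♙ ♙ ♙ · ♙ ♙ ♙
♖ · ♗ ♕ ♔ ♗ ♘ ♖


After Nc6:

♜ · ♝ ♛ ♚ ♝ ♞ ♜
· ♟ ♟ ♟ ♟ ♟ ♟ ♟
· · ♞ · · · · ·
♟ · · · · · · ·
· · · · ♙ · · ·
♘ · · · · · · ·
♙ ♙ ♙ ♙ · ♙ ♙ ♙
♖ · ♗ ♕ ♔ ♗ ♘ ♖


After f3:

♜ · ♝ ♛ ♚ ♝ ♞ ♜
· ♟ ♟ ♟ ♟ ♟ ♟ ♟
· · ♞ · · · · ·
♟ · · · · · · ·
· · · · ♙ · · ·
♘ · · · · ♙ · ·
♙ ♙ ♙ ♙ · · ♙ ♙
♖ · ♗ ♕ ♔ ♗ ♘ ♖


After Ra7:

· · ♝ ♛ ♚ ♝ ♞ ♜
♜ ♟ ♟ ♟ ♟ ♟ ♟ ♟
· · ♞ · · · · ·
♟ · · · · · · ·
· · · · ♙ · · ·
♘ · · · · ♙ · ·
♙ ♙ ♙ ♙ · · ♙ ♙
♖ · ♗ ♕ ♔ ♗ ♘ ♖


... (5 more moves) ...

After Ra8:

♜ · ♝ ♛ ♚ · ♞ ♜
· ♟ ♟ ♟ ♟ ♟ ♝ ♟
· · ♞ · · · · ·
♟ · · · ♙ · ♟ ·
· · · · · · · ·
♘ · · · · ♙ · ·
♙ ♙ ♙ ♙ ♔ · ♙ ♙
♖ · ♗ · ♕ ♗ ♘ ♖


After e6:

♜ · ♝ ♛ ♚ · ♞ ♜
· ♟ ♟ ♟ ♟ ♟ ♝ ♟
· · ♞ · ♙ · · ·
♟ · · · · · ♟ ·
· · · · · · · ·
♘ · · · · ♙ · ·
♙ ♙ ♙ ♙ ♔ · ♙ ♙
♖ · ♗ · ♕ ♗ ♘ ♖



  a b c d e f g h
  ─────────────────
8│♜ · ♝ ♛ ♚ · ♞ ♜│8
7│· ♟ ♟ ♟ ♟ ♟ ♝ ♟│7
6│· · ♞ · ♙ · · ·│6
5│♟ · · · · · ♟ ·│5
4│· · · · · · · ·│4
3│♘ · · · · ♙ · ·│3
2│♙ ♙ ♙ ♙ ♔ · ♙ ♙│2
1│♖ · ♗ · ♕ ♗ ♘ ♖│1
  ─────────────────
  a b c d e f g h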